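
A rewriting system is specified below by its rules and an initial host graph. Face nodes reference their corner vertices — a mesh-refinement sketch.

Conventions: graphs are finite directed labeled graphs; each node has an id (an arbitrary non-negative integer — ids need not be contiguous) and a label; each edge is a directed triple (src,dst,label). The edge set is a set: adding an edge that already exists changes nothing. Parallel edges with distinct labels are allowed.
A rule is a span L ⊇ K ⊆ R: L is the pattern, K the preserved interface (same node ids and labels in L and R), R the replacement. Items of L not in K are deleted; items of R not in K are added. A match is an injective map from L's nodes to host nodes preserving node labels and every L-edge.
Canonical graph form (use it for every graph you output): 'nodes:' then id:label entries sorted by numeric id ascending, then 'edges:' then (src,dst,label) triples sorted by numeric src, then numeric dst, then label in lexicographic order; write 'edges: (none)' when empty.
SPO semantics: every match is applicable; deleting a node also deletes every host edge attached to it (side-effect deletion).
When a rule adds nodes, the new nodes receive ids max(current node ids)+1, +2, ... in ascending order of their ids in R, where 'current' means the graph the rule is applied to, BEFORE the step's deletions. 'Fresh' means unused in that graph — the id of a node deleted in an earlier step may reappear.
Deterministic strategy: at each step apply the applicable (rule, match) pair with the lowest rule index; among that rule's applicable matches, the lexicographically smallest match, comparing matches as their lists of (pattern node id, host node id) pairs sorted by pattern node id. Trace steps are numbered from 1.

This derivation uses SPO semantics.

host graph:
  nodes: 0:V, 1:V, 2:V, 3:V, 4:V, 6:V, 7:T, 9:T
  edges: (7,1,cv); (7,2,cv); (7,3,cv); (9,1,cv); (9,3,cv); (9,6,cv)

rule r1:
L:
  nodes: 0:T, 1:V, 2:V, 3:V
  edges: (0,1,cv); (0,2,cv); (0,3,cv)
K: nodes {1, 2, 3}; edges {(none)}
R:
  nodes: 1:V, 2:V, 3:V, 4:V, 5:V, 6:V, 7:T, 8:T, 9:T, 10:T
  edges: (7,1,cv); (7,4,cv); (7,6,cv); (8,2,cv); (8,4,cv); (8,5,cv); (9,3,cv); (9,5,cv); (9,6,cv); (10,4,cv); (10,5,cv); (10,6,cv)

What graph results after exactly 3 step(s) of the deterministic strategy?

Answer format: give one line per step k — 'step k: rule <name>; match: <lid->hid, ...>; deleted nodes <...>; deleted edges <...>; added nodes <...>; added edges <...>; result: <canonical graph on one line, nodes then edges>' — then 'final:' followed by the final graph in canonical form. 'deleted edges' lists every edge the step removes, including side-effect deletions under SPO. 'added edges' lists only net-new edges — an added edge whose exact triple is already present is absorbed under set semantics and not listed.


step 1: rule r1; match: 0->7, 1->1, 2->2, 3->3; deleted nodes 7; deleted edges (7,1,cv); (7,2,cv); (7,3,cv); added nodes 10, 11, 12, 13, 14, 15, 16; added edges (13,1,cv); (13,10,cv); (13,12,cv); (14,2,cv); (14,10,cv); (14,11,cv); (15,3,cv); (15,11,cv); (15,12,cv); (16,10,cv); (16,11,cv); (16,12,cv); result: nodes: 0:V, 1:V, 2:V, 3:V, 4:V, 6:V, 9:T, 10:V, 11:V, 12:V, 13:T, 14:T, 15:T, 16:T edges: (9,1,cv); (9,3,cv); (9,6,cv); (13,1,cv); (13,10,cv); (13,12,cv); (14,2,cv); (14,10,cv); (14,11,cv); (15,3,cv); (15,11,cv); (15,12,cv); (16,10,cv); (16,11,cv); (16,12,cv)
step 2: rule r1; match: 0->9, 1->1, 2->3, 3->6; deleted nodes 9; deleted edges (9,1,cv); (9,3,cv); (9,6,cv); added nodes 17, 18, 19, 20, 21, 22, 23; added edges (20,1,cv); (20,17,cv); (20,19,cv); (21,3,cv); (21,17,cv); (21,18,cv); (22,6,cv); (22,18,cv); (22,19,cv); (23,17,cv); (23,18,cv); (23,19,cv); result: nodes: 0:V, 1:V, 2:V, 3:V, 4:V, 6:V, 10:V, 11:V, 12:V, 13:T, 14:T, 15:T, 16:T, 17:V, 18:V, 19:V, 20:T, 21:T, 22:T, 23:T edges: (13,1,cv); (13,10,cv); (13,12,cv); (14,2,cv); (14,10,cv); (14,11,cv); (15,3,cv); (15,11,cv); (15,12,cv); (16,10,cv); (16,11,cv); (16,12,cv); (20,1,cv); (20,17,cv); (20,19,cv); (21,3,cv); (21,17,cv); (21,18,cv); (22,6,cv); (22,18,cv); (22,19,cv); (23,17,cv); (23,18,cv); (23,19,cv)
step 3: rule r1; match: 0->13, 1->1, 2->10, 3->12; deleted nodes 13; deleted edges (13,1,cv); (13,10,cv); (13,12,cv); added nodes 24, 25, 26, 27, 28, 29, 30; added edges (27,1,cv); (27,24,cv); (27,26,cv); (28,10,cv); (28,24,cv); (28,25,cv); (29,12,cv); (29,25,cv); (29,26,cv); (30,24,cv); (30,25,cv); (30,26,cv); result: nodes: 0:V, 1:V, 2:V, 3:V, 4:V, 6:V, 10:V, 11:V, 12:V, 14:T, 15:T, 16:T, 17:V, 18:V, 19:V, 20:T, 21:T, 22:T, 23:T, 24:V, 25:V, 26:V, 27:T, 28:T, 29:T, 30:T edges: (14,2,cv); (14,10,cv); (14,11,cv); (15,3,cv); (15,11,cv); (15,12,cv); (16,10,cv); (16,11,cv); (16,12,cv); (20,1,cv); (20,17,cv); (20,19,cv); (21,3,cv); (21,17,cv); (21,18,cv); (22,6,cv); (22,18,cv); (22,19,cv); (23,17,cv); (23,18,cv); (23,19,cv); (27,1,cv); (27,24,cv); (27,26,cv); (28,10,cv); (28,24,cv); (28,25,cv); (29,12,cv); (29,25,cv); (29,26,cv); (30,24,cv); (30,25,cv); (30,26,cv)
final:
nodes: 0:V, 1:V, 2:V, 3:V, 4:V, 6:V, 10:V, 11:V, 12:V, 14:T, 15:T, 16:T, 17:V, 18:V, 19:V, 20:T, 21:T, 22:T, 23:T, 24:V, 25:V, 26:V, 27:T, 28:T, 29:T, 30:T
edges: (14,2,cv); (14,10,cv); (14,11,cv); (15,3,cv); (15,11,cv); (15,12,cv); (16,10,cv); (16,11,cv); (16,12,cv); (20,1,cv); (20,17,cv); (20,19,cv); (21,3,cv); (21,17,cv); (21,18,cv); (22,6,cv); (22,18,cv); (22,19,cv); (23,17,cv); (23,18,cv); (23,19,cv); (27,1,cv); (27,24,cv); (27,26,cv); (28,10,cv); (28,24,cv); (28,25,cv); (29,12,cv); (29,25,cv); (29,26,cv); (30,24,cv); (30,25,cv); (30,26,cv)


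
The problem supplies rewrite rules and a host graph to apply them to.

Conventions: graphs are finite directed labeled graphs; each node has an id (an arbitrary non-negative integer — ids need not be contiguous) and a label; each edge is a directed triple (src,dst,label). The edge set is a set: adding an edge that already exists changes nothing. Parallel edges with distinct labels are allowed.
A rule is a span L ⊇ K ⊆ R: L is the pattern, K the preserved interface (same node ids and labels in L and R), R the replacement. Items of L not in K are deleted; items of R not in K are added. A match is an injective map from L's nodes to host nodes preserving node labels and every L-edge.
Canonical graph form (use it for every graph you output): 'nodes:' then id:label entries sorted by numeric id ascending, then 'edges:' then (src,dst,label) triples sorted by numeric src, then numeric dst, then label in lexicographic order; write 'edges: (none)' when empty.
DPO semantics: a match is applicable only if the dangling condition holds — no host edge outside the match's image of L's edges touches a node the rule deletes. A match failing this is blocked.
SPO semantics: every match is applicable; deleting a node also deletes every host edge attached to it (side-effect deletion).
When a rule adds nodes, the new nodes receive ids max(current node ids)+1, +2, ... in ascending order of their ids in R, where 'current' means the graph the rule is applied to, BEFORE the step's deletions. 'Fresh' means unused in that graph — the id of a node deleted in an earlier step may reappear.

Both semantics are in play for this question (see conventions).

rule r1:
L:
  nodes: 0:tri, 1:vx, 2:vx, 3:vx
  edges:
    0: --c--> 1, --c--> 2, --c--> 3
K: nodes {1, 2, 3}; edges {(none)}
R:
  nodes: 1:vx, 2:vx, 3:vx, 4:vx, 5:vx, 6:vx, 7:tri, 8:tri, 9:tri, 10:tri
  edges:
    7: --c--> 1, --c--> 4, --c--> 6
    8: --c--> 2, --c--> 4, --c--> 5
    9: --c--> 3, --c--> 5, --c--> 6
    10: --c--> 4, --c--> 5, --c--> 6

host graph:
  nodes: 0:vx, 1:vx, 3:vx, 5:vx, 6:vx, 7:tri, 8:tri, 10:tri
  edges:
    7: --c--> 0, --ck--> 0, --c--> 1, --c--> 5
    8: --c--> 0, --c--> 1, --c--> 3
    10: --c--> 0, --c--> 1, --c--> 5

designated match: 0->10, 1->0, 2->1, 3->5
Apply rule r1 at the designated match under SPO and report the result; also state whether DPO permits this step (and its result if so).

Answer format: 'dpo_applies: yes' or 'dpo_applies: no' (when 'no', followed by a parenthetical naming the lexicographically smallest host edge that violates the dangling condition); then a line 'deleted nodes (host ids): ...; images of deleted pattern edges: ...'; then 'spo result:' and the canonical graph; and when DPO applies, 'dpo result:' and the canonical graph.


dpo_applies: yes
deleted nodes (host ids): 10; images of deleted pattern edges: (10,0,c); (10,1,c); (10,5,c)
spo result:
nodes: 0:vx, 1:vx, 3:vx, 5:vx, 6:vx, 7:tri, 8:tri, 11:vx, 12:vx, 13:vx, 14:tri, 15:tri, 16:tri, 17:tri
edges: (7,0,c); (7,0,ck); (7,1,c); (7,5,c); (8,0,c); (8,1,c); (8,3,c); (14,0,c); (14,11,c); (14,13,c); (15,1,c); (15,11,c); (15,12,c); (16,5,c); (16,12,c); (16,13,c); (17,11,c); (17,12,c); (17,13,c)
dpo result:
nodes: 0:vx, 1:vx, 3:vx, 5:vx, 6:vx, 7:tri, 8:tri, 11:vx, 12:vx, 13:vx, 14:tri, 15:tri, 16:tri, 17:tri
edges: (7,0,c); (7,0,ck); (7,1,c); (7,5,c); (8,0,c); (8,1,c); (8,3,c); (14,0,c); (14,11,c); (14,13,c); (15,1,c); (15,11,c); (15,12,c); (16,5,c); (16,12,c); (16,13,c); (17,11,c); (17,12,c); (17,13,c)


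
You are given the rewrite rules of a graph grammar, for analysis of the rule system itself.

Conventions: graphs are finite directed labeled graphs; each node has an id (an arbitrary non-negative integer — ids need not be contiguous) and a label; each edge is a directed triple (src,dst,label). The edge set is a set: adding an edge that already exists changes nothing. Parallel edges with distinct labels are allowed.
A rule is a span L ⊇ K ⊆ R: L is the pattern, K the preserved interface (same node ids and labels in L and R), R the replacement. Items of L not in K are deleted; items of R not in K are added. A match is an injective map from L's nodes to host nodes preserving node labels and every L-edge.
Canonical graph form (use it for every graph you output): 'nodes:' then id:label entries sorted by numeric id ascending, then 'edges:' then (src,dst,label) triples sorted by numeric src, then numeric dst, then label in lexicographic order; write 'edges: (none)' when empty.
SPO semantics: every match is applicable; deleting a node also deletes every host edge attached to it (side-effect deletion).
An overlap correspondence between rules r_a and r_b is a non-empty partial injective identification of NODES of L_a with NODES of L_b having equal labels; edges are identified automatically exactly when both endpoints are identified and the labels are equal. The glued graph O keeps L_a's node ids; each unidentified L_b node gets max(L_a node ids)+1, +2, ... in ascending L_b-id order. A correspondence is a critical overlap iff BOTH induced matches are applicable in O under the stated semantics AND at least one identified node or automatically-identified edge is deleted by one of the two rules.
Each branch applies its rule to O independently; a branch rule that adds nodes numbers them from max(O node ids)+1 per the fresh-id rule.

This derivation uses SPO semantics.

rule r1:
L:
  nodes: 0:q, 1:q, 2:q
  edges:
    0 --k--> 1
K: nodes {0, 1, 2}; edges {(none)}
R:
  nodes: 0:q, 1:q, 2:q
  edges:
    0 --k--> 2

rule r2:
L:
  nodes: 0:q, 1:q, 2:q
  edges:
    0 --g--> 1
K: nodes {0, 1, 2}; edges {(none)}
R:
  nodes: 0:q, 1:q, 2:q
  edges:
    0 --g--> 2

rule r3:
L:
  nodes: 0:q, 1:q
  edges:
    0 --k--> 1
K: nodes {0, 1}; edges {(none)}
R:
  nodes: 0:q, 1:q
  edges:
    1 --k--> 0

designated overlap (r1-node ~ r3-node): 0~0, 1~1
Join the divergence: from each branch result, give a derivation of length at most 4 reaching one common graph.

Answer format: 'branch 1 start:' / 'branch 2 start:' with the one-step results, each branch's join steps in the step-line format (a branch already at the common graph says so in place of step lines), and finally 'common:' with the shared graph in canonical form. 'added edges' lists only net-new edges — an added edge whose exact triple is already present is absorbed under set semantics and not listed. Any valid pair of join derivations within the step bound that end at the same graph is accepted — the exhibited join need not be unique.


branch 1 start:
nodes: 0:q, 1:q, 2:q
edges: (0,2,k)
branch 2 start:
nodes: 0:q, 1:q, 2:q
edges: (1,0,k)
branch 1 step 1: rule r1; match: 0->0, 1->2, 2->1; deleted nodes (none); deleted edges (0,2,k); added nodes (none); added edges (0,1,k); result: nodes: 0:q, 1:q, 2:q edges: (0,1,k)
branch 2 step 1: rule r3; match: 0->1, 1->0; deleted nodes (none); deleted edges (1,0,k); added nodes (none); added edges (0,1,k); result: nodes: 0:q, 1:q, 2:q edges: (0,1,k)
common:
nodes: 0:q, 1:q, 2:q
edges: (0,1,k)


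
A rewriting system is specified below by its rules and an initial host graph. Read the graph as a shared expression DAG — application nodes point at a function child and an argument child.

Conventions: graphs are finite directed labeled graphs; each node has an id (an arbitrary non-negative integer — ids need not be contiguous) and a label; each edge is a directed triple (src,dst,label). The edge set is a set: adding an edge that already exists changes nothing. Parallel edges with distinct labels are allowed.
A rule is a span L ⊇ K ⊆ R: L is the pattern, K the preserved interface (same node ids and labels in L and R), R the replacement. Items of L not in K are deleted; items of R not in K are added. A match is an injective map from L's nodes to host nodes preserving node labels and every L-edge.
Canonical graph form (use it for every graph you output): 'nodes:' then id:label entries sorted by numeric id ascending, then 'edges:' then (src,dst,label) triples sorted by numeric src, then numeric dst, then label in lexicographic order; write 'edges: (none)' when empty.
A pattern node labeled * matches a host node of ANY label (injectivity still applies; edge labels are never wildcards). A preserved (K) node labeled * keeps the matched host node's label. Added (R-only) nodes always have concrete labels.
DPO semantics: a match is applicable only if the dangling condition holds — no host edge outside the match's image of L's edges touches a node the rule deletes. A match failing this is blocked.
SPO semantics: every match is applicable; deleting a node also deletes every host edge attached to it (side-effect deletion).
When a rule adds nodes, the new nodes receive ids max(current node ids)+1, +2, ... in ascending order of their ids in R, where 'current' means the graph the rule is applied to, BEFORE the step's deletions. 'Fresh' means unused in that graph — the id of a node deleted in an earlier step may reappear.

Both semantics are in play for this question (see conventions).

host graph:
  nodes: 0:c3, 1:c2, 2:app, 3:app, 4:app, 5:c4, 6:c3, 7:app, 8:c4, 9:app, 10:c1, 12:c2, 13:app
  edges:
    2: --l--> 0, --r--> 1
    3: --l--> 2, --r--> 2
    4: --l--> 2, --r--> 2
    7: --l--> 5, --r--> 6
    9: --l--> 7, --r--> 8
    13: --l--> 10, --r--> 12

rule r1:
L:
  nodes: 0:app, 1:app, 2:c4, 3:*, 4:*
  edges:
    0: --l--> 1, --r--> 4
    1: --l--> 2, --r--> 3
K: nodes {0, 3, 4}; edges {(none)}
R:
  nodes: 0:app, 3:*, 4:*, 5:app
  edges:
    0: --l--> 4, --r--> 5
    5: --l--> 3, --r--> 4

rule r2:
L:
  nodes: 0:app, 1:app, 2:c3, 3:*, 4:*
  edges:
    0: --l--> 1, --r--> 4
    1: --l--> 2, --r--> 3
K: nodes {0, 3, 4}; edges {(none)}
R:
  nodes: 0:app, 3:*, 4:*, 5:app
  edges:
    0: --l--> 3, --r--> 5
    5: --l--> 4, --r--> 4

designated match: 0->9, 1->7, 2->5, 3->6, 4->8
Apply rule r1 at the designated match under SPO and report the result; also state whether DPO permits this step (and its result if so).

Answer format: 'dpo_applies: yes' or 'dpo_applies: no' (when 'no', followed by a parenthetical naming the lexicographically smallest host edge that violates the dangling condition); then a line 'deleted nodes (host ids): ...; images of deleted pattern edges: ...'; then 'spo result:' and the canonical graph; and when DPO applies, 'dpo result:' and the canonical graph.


dpo_applies: yes
deleted nodes (host ids): 5, 7; images of deleted pattern edges: (7,5,l); (7,6,r); (9,7,l); (9,8,r)
spo result:
nodes: 0:c3, 1:c2, 2:app, 3:app, 4:app, 6:c3, 8:c4, 9:app, 10:c1, 12:c2, 13:app, 14:app
edges: (2,0,l); (2,1,r); (3,2,l); (3,2,r); (4,2,l); (4,2,r); (9,8,l); (9,14,r); (13,10,l); (13,12,r); (14,6,l); (14,8,r)
dpo result:
nodes: 0:c3, 1:c2, 2:app, 3:app, 4:app, 6:c3, 8:c4, 9:app, 10:c1, 12:c2, 13:app, 14:app
edges: (2,0,l); (2,1,r); (3,2,l); (3,2,r); (4,2,l); (4,2,r); (9,8,l); (9,14,r); (13,10,l); (13,12,r); (14,6,l); (14,8,r)


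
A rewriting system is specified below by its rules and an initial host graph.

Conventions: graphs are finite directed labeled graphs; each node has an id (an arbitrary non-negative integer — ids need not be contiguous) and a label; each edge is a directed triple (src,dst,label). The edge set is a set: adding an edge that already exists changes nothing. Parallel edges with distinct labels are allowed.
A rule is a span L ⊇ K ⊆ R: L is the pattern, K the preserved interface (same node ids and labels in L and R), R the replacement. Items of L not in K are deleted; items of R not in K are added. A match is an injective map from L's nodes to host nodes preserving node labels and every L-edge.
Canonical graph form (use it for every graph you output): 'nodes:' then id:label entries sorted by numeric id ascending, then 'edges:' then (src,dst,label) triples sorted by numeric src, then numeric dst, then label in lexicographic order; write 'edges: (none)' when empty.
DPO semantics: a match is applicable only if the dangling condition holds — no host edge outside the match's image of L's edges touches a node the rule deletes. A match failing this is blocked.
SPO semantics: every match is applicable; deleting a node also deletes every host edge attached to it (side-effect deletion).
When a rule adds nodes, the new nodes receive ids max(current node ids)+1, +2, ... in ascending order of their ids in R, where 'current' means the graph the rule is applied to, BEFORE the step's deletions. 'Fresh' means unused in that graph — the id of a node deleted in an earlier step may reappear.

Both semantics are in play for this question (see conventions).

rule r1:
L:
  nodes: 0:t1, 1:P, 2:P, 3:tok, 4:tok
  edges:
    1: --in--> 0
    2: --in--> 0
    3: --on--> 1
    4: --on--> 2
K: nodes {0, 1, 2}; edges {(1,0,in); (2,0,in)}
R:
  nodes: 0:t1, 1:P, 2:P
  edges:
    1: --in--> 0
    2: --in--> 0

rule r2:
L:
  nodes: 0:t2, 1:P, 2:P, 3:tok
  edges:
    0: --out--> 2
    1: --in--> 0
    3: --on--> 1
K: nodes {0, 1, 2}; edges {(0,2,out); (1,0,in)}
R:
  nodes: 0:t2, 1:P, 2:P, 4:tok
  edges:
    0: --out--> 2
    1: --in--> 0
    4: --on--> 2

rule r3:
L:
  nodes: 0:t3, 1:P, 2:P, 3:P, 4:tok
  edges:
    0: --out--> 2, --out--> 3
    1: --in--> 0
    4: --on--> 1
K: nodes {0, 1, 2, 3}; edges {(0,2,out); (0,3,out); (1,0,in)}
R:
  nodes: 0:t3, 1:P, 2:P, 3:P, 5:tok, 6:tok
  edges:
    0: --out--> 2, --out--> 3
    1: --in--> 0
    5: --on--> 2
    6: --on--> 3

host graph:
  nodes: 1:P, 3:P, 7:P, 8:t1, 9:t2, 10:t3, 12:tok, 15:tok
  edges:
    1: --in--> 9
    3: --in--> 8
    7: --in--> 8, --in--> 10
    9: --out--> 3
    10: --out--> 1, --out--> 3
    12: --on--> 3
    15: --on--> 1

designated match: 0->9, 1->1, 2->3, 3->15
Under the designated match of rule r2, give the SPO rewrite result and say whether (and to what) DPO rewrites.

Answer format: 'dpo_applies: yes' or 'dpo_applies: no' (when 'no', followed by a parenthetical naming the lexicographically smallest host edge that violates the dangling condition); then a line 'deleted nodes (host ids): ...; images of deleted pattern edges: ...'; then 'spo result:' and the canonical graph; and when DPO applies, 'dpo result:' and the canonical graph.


dpo_applies: yes
deleted nodes (host ids): 15; images of deleted pattern edges: (15,1,on)
spo result:
nodes: 1:P, 3:P, 7:P, 8:t1, 9:t2, 10:t3, 12:tok, 16:tok
edges: (1,9,in); (3,8,in); (7,8,in); (7,10,in); (9,3,out); (10,1,out); (10,3,out); (12,3,on); (16,3,on)
dpo result:
nodes: 1:P, 3:P, 7:P, 8:t1, 9:t2, 10:t3, 12:tok, 16:tok
edges: (1,9,in); (3,8,in); (7,8,in); (7,10,in); (9,3,out); (10,1,out); (10,3,out); (12,3,on); (16,3,on)


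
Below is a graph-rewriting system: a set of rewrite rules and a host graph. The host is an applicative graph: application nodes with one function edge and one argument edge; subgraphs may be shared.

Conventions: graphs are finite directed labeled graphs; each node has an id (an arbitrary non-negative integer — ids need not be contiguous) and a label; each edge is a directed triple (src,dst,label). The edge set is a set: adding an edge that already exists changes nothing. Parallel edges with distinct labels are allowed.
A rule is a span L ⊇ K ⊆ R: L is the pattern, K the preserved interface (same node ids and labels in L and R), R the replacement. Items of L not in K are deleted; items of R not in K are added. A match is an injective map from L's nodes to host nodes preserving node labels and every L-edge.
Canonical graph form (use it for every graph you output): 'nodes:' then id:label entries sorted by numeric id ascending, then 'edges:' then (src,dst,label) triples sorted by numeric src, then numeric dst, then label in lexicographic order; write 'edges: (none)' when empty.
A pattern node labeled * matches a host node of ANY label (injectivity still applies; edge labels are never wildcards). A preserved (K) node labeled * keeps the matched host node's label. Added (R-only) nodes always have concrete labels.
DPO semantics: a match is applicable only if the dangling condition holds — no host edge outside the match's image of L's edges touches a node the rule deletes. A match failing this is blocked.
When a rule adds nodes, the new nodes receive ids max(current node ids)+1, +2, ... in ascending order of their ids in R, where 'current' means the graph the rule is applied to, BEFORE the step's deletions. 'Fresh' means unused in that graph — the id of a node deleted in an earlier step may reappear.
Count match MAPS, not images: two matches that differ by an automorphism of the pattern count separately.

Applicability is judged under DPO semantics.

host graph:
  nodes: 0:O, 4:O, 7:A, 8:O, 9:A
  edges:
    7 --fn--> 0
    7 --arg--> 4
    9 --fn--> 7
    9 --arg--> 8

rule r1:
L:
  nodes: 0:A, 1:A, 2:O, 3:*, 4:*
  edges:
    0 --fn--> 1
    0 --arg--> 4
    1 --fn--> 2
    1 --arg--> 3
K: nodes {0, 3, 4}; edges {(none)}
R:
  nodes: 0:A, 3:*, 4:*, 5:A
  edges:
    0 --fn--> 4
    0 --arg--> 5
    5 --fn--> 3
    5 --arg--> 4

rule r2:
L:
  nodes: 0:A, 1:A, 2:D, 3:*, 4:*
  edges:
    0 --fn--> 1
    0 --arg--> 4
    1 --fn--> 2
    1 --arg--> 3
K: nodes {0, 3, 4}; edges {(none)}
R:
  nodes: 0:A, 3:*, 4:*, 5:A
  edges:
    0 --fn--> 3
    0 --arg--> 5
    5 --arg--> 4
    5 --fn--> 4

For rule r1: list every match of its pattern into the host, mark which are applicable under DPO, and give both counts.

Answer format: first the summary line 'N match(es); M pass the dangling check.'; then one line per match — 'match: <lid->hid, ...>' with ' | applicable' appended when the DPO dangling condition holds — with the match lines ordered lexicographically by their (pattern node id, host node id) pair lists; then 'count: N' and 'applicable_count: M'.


1 match(es); 1 pass the dangling check.
match: 0->9, 1->7, 2->0, 3->4, 4->8 | applicable
count: 1
applicable_count: 1


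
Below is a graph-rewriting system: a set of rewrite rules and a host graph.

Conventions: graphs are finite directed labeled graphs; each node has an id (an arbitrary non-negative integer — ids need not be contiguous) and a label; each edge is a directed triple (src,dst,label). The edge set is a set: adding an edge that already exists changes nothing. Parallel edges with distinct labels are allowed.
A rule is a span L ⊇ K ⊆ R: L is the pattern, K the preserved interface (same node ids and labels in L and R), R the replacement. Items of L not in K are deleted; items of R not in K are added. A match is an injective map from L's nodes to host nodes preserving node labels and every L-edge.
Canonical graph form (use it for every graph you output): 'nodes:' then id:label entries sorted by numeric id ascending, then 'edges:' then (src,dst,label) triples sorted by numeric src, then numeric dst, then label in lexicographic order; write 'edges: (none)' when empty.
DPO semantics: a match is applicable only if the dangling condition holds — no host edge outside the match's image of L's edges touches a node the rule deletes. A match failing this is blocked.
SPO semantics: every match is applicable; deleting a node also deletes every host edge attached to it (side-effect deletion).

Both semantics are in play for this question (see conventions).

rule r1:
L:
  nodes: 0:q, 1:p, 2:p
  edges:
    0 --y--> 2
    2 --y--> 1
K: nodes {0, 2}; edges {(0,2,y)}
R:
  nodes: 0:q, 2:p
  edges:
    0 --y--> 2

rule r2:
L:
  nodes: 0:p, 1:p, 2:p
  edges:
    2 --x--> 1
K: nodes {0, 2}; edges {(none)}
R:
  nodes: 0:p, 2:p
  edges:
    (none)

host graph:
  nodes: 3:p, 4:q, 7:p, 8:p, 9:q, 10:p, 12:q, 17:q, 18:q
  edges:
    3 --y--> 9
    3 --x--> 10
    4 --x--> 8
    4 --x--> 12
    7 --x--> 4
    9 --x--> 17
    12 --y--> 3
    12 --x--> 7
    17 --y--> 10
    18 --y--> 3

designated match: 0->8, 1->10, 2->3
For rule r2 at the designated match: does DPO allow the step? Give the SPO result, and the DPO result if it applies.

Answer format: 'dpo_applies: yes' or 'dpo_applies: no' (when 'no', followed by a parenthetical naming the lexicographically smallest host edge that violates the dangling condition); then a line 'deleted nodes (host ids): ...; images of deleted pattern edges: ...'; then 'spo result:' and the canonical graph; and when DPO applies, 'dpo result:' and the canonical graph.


dpo_applies: no
(the rule deletes node 10, which keeps host edge (17,10,y) outside the match image — the dangling condition fails, DPO blocks; SPO proceeds and side-deletes such edges)
deleted nodes (host ids): 10; images of deleted pattern edges: (3,10,x)
spo result:
nodes: 3:p, 4:q, 7:p, 8:p, 9:q, 12:q, 17:q, 18:q
edges: (3,9,y); (4,8,x); (4,12,x); (7,4,x); (9,17,x); (12,3,y); (12,7,x); (18,3,y)


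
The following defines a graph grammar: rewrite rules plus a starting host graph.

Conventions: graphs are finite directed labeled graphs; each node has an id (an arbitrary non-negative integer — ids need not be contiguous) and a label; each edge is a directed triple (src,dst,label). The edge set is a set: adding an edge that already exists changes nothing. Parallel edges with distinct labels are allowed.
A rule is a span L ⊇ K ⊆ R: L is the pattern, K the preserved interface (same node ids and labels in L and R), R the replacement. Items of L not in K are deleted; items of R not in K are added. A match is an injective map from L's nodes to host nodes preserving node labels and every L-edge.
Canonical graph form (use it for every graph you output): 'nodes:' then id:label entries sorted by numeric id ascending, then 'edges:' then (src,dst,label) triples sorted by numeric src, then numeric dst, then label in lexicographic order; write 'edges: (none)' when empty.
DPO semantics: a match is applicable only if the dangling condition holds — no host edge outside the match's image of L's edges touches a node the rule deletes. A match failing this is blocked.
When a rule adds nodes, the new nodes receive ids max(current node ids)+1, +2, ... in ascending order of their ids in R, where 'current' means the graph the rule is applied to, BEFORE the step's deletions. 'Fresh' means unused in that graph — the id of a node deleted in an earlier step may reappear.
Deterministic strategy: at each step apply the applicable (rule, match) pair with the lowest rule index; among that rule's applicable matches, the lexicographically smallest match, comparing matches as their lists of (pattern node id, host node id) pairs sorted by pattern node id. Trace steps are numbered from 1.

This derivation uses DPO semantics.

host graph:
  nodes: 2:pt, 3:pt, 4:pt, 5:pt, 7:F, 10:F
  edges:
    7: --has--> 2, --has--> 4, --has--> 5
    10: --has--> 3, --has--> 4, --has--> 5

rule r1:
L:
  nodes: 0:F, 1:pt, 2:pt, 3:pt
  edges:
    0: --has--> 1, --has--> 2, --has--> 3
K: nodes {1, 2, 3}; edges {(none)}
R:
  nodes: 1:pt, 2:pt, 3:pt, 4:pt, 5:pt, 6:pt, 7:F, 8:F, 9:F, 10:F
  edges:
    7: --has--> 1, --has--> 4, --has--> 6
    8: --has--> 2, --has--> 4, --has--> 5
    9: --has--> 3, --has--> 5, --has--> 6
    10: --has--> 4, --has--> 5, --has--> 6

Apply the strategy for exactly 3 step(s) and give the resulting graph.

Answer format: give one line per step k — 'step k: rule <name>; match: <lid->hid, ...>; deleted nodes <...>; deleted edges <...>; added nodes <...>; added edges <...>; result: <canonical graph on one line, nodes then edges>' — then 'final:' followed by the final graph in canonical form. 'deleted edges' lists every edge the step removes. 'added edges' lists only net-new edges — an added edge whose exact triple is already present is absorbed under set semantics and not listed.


step 1: rule r1; match: 0->7, 1->2, 2->4, 3->5; deleted nodes 7; deleted edges (7,2,has); (7,4,has); (7,5,has); added nodes 11, 12, 13, 14, 15, 16, 17; added edges (14,2,has); (14,11,has); (14,13,has); (15,4,has); (15,11,has); (15,12,has); (16,5,has); (16,12,has); (16,13,has); (17,11,has); (17,12,has); (17,13,has); result: nodes: 2:pt, 3:pt, 4:pt, 5:pt, 10:F, 11:pt, 12:pt, 13:pt, 14:F, 15:F, 16:F, 17:F edges: (10,3,has); (10,4,has); (10,5,has); (14,2,has); (14,11,has); (14,13,has); (15,4,has); (15,11,has); (15,12,has); (16,5,has); (16,12,has); (16,13,has); (17,11,has); (17,12,has); (17,13,has)
step 2: rule r1; match: 0->10, 1->3, 2->4, 3->5; deleted nodes 10; deleted edges (10,3,has); (10,4,has); (10,5,has); added nodes 18, 19, 20, 21, 22, 23, 24; added edges (21,3,has); (21,18,has); (21,20,has); (22,4,has); (22,18,has); (22,19,has); (23,5,has); (23,19,has); (23,20,has); (24,18,has); (24,19,has); (24,20,has); result: nodes: 2:pt, 3:pt, 4:pt, 5:pt, 11:pt, 12:pt, 13:pt, 14:F, 15:F, 16:F, 17:F, 18:pt, 19:pt, 20:pt, 21:F, 22:F, 23:F, 24:F edges: (14,2,has); (14,11,has); (14,13,has); (15,4,has); (15,11,has); (15,12,has); (16,5,has); (16,12,has); (16,13,has); (17,11,has); (17,12,has); (17,13,has); (21,3,has); (21,18,has); (21,20,has); (22,4,has); (22,18,has); (22,19,has); (23,5,has); (23,19,has); (23,20,has); (24,18,has); (24,19,has); (24,20,has)
step 3: rule r1; match: 0->14, 1->2, 2->11, 3->13; deleted nodes 14; deleted edges (14,2,has); (14,11,has); (14,13,has); added nodes 25, 26, 27, 28, 29, 30, 31; added edges (28,2,has); (28,25,has); (28,27,has); (29,11,has); (29,25,has); (29,26,has); (30,13,has); (30,26,has); (30,27,has); (31,25,has); (31,26,has); (31,27,has); result: nodes: 2:pt, 3:pt, 4:pt, 5:pt, 11:pt, 12:pt, 13:pt, 15:F, 16:F, 17:F, 18:pt, 19:pt, 20:pt, 21:F, 22:F, 23:F, 24:F, 25:pt, 26:pt, 27:pt, 28:F, 29:F, 30:F, 31:F edges: (15,4,has); (15,11,has); (15,12,has); (16,5,has); (16,12,has); (16,13,has); (17,11,has); (17,12,has); (17,13,has); (21,3,has); (21,18,has); (21,20,has); (22,4,has); (22,18,has); (22,19,has); (23,5,has); (23,19,has); (23,20,has); (24,18,has); (24,19,has); (24,20,has); (28,2,has); (28,25,has); (28,27,has); (29,11,has); (29,25,has); (29,26,has); (30,13,has); (30,26,has); (30,27,has); (31,25,has); (31,26,has); (31,27,has)
final:
nodes: 2:pt, 3:pt, 4:pt, 5:pt, 11:pt, 12:pt, 13:pt, 15:F, 16:F, 17:F, 18:pt, 19:pt, 20:pt, 21:F, 22:F, 23:F, 24:F, 25:pt, 26:pt, 27:pt, 28:F, 29:F, 30:F, 31:F
edges: (15,4,has); (15,11,has); (15,12,has); (16,5,has); (16,12,has); (16,13,has); (17,11,has); (17,12,has); (17,13,has); (21,3,has); (21,18,has); (21,20,has); (22,4,has); (22,18,has); (22,19,has); (23,5,has); (23,19,has); (23,20,has); (24,18,has); (24,19,has); (24,20,has); (28,2,has); (28,25,has); (28,27,has); (29,11,has); (29,25,has); (29,26,has); (30,13,has); (30,26,has); (30,27,has); (31,25,has); (31,26,has); (31,27,has)


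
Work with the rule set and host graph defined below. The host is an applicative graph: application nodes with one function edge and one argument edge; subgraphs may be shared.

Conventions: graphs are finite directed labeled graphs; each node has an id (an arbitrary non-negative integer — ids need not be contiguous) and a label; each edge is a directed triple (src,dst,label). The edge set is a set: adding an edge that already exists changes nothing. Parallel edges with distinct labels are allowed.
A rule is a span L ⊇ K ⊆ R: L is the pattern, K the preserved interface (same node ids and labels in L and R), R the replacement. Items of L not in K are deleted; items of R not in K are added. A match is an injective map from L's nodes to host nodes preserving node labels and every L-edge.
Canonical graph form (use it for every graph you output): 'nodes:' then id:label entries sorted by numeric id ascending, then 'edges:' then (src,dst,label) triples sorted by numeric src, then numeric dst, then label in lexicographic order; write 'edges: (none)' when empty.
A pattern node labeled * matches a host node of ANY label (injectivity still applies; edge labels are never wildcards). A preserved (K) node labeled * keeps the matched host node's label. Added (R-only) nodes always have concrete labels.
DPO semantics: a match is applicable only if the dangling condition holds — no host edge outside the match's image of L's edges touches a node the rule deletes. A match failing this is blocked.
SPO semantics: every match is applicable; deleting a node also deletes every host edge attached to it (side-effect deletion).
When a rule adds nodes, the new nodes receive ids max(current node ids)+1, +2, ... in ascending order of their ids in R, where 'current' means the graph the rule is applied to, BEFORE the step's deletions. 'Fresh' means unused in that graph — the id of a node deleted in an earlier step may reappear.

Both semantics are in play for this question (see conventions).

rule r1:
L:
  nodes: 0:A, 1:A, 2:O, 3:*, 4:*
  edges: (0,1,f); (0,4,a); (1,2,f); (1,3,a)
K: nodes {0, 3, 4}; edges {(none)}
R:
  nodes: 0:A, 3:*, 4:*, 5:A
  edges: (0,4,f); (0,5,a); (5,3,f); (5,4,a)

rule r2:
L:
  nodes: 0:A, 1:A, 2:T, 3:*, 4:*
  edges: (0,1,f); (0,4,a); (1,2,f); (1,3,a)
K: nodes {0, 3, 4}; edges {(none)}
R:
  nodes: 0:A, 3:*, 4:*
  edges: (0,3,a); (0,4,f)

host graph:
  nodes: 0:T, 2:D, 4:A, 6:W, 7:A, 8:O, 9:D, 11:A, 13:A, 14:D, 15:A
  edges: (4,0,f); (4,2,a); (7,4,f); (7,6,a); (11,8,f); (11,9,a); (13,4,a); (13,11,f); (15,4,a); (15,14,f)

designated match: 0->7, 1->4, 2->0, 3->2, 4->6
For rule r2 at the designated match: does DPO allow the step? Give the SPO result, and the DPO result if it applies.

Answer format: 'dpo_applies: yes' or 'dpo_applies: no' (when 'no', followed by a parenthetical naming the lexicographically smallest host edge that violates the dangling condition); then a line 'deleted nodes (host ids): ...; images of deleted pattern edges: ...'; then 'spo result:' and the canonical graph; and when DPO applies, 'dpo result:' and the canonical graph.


dpo_applies: no
(the rule deletes node 4, which keeps host edge (13,4,a) outside the match image — the dangling condition fails, DPO blocks; SPO proceeds and side-deletes such edges)
deleted nodes (host ids): 0, 4; images of deleted pattern edges: (4,0,f); (4,2,a); (7,4,f); (7,6,a)
spo result:
nodes: 2:D, 6:W, 7:A, 8:O, 9:D, 11:A, 13:A, 14:D, 15:A
edges: (7,2,a); (7,6,f); (11,8,f); (11,9,a); (13,11,f); (15,14,f)


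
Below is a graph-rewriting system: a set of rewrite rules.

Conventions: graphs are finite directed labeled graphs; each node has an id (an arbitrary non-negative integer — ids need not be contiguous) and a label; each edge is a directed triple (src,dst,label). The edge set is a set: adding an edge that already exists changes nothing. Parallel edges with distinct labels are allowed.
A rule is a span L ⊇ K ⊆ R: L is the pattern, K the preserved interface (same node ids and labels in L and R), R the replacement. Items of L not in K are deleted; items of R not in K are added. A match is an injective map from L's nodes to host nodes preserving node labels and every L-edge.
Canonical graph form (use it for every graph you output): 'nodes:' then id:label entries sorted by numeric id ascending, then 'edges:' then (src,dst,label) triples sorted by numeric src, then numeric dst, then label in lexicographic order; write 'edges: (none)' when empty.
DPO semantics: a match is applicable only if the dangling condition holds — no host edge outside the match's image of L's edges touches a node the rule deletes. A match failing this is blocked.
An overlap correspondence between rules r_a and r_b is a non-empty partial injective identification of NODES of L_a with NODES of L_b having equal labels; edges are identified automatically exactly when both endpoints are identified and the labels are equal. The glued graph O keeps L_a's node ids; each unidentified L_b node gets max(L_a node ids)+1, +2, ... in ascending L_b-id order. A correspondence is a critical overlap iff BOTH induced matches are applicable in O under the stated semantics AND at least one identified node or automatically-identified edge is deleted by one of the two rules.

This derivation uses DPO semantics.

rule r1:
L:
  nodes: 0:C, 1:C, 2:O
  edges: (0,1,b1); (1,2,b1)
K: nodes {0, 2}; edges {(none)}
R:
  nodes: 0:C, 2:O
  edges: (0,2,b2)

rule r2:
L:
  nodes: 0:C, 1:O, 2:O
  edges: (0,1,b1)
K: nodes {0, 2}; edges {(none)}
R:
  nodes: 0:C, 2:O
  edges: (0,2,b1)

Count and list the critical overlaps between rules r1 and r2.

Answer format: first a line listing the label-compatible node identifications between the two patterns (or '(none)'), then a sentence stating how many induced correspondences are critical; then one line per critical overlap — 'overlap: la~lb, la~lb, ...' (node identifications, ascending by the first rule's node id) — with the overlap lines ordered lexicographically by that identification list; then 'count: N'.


label-compatible node identifications between L(r1) and L(r2): 0~0, 1~0, 2~1, 2~2
1 of the induced correspondences is a critical overlap of r1 and r2.
overlap: 1~0, 2~1
count: 1


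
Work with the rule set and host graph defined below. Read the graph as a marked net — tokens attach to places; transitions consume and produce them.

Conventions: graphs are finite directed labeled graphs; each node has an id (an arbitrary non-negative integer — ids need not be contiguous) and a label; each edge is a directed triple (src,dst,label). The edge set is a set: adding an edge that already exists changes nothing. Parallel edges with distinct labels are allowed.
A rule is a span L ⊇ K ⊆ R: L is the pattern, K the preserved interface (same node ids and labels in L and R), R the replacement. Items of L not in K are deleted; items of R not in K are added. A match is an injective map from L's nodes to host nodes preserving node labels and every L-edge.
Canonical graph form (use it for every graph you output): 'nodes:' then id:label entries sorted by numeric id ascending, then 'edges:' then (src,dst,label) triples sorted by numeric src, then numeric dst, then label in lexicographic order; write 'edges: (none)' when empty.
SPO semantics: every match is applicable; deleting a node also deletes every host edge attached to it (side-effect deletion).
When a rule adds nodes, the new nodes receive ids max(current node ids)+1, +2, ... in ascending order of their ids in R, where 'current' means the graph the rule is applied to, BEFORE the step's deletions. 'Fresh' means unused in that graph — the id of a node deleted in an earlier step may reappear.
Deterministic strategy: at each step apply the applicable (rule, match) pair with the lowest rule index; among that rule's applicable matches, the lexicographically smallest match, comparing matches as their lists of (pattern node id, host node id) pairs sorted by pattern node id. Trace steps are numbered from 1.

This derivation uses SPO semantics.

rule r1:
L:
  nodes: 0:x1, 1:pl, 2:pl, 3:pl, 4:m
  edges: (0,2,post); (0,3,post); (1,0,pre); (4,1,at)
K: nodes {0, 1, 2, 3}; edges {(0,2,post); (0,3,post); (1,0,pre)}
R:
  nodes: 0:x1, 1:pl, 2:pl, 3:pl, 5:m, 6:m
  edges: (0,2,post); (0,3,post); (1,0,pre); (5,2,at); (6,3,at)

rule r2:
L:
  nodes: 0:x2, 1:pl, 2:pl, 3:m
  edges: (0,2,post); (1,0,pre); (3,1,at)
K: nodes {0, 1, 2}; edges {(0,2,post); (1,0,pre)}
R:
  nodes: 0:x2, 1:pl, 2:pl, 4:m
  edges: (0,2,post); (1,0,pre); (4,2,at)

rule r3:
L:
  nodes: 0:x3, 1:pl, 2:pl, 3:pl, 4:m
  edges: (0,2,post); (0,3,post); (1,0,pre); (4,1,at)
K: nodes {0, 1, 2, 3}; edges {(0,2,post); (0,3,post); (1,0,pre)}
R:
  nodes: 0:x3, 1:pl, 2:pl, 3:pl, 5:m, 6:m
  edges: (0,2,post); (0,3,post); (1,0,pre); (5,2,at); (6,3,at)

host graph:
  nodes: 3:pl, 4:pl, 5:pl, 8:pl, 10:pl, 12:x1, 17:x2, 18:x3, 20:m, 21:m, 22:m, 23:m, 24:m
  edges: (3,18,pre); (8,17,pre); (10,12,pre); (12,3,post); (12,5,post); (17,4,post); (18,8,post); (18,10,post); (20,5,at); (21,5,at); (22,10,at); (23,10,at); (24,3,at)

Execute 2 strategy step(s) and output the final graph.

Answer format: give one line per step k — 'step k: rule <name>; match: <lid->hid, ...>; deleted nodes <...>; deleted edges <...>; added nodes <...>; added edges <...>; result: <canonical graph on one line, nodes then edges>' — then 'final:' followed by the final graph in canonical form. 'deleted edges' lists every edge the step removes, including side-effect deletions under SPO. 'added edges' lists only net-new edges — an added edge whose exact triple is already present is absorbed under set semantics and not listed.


step 1: rule r1; match: 0->12, 1->10, 2->3, 3->5, 4->22; deleted nodes 22; deleted edges (22,10,at); added nodes 25, 26; added edges (25,3,at); (26,5,at); result: nodes: 3:pl, 4:pl, 5:pl, 8:pl, 10:pl, 12:x1, 17:x2, 18:x3, 20:m, 21:m, 23:m, 24:m, 25:m, 26:m edges: (3,18,pre); (8,17,pre); (10,12,pre); (12,3,post); (12,5,post); (17,4,post); (18,8,post); (18,10,post); (20,5,at); (21,5,at); (23,10,at); (24,3,at); (25,3,at); (26,5,at)
step 2: rule r1; match: 0->12, 1->10, 2->3, 3->5, 4->23; deleted nodes 23; deleted edges (23,10,at); added nodes 27, 28; added edges (27,3,at); (28,5,at); result: nodes: 3:pl, 4:pl, 5:pl, 8:pl, 10:pl, 12:x1, 17:x2, 18:x3, 20:m, 21:m, 24:m, 25:m, 26:m, 27:m, 28:m edges: (3,18,pre); (8,17,pre); (10,12,pre); (12,3,post); (12,5,post); (17,4,post); (18,8,post); (18,10,post); (20,5,at); (21,5,at); (24,3,at); (25,3,at); (26,5,at); (27,3,at); (28,5,at)
final:
nodes: 3:pl, 4:pl, 5:pl, 8:pl, 10:pl, 12:x1, 17:x2, 18:x3, 20:m, 21:m, 24:m, 25:m, 26:m, 27:m, 28:m
edges: (3,18,pre); (8,17,pre); (10,12,pre); (12,3,post); (12,5,post); (17,4,post); (18,8,post); (18,10,post); (20,5,at); (21,5,at); (24,3,at); (25,3,at); (26,5,at); (27,3,at); (28,5,at)
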